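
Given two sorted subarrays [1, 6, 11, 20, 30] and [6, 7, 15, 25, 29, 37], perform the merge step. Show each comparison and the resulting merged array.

Merging process:

Compare 1 vs 6: take 1 from left. Merged: [1]
Compare 6 vs 6: take 6 from left. Merged: [1, 6]
Compare 11 vs 6: take 6 from right. Merged: [1, 6, 6]
Compare 11 vs 7: take 7 from right. Merged: [1, 6, 6, 7]
Compare 11 vs 15: take 11 from left. Merged: [1, 6, 6, 7, 11]
Compare 20 vs 15: take 15 from right. Merged: [1, 6, 6, 7, 11, 15]
Compare 20 vs 25: take 20 from left. Merged: [1, 6, 6, 7, 11, 15, 20]
Compare 30 vs 25: take 25 from right. Merged: [1, 6, 6, 7, 11, 15, 20, 25]
Compare 30 vs 29: take 29 from right. Merged: [1, 6, 6, 7, 11, 15, 20, 25, 29]
Compare 30 vs 37: take 30 from left. Merged: [1, 6, 6, 7, 11, 15, 20, 25, 29, 30]
Append remaining from right: [37]. Merged: [1, 6, 6, 7, 11, 15, 20, 25, 29, 30, 37]

Final merged array: [1, 6, 6, 7, 11, 15, 20, 25, 29, 30, 37]
Total comparisons: 10

The merged array is [1, 6, 6, 7, 11, 15, 20, 25, 29, 30, 37], requiring 10 comparisons. The merge step runs in O(n) time where n is the total number of elements.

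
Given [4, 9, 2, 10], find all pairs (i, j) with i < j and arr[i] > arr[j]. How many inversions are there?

Finding inversions in [4, 9, 2, 10]:

(0, 2): arr[0]=4 > arr[2]=2
(1, 2): arr[1]=9 > arr[2]=2

Total inversions: 2

The array has 2 inversion(s): (0,2), (1,2). Each pair (i,j) satisfies i < j and arr[i] > arr[j].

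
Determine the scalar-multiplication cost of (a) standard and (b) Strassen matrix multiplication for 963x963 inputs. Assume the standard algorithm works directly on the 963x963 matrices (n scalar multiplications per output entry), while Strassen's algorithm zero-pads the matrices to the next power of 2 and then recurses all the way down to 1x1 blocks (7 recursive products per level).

Matrix multiplication for 963x963 matrices:

Strassen's algorithm requires power-of-2 dimensions. Pad 963x963 to 1024x1024 (next power of 2).

Standard algorithm: 963^3 = 893056347 multiplications
Strassen's algorithm: 7^(log2(1024)) = 7^10 = 282475249 multiplications
Savings: 893056347 - 282475249 = 610581098 multiplications

Standard: 893056347 multiplications (963^3). Strassen: 282475249 multiplications (7^10, after padding to 1024x1024). Strassen reduces 8 recursive multiplications to 7 at each level.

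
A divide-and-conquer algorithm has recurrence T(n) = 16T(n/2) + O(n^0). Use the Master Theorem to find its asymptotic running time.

Master Theorem for T(n) = 16T(n/2) + O(n^0):

a = 16, b = 2, c = 0
log_b(a) = log_2(16) = 4.0000

Case 1: c = 0 < log_2(16) = 4.0000
T(n) = O(n^(log_2 16)) = O(n^4)

For T(n) = 16T(n/2) + O(n^0): log_2(16) = 4.0000. This is Case 1 of the Master Theorem (c < log_b(a), work dominated by leaves), giving O(n^4).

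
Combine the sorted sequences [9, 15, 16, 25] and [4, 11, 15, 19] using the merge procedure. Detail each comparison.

Merging process:

Compare 9 vs 4: take 4 from right. Merged: [4]
Compare 9 vs 11: take 9 from left. Merged: [4, 9]
Compare 15 vs 11: take 11 from right. Merged: [4, 9, 11]
Compare 15 vs 15: take 15 from left. Merged: [4, 9, 11, 15]
Compare 16 vs 15: take 15 from right. Merged: [4, 9, 11, 15, 15]
Compare 16 vs 19: take 16 from left. Merged: [4, 9, 11, 15, 15, 16]
Compare 25 vs 19: take 19 from right. Merged: [4, 9, 11, 15, 15, 16, 19]
Append remaining from left: [25]. Merged: [4, 9, 11, 15, 15, 16, 19, 25]

Final merged array: [4, 9, 11, 15, 15, 16, 19, 25]
Total comparisons: 7

The merged array is [4, 9, 11, 15, 15, 16, 19, 25], requiring 7 comparisons. The merge step runs in O(n) time where n is the total number of elements.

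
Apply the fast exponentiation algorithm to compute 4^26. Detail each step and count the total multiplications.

Computing 4^26 by squaring (build up from 4^1; each line after the first costs one multiplication):

4^1 = 4
4^2 = (4^1)^2 = 4^2 = 16
4^3 = 4 * 4^2 = 4 * 16 = 64
4^6 = (4^3)^2 = 64^2 = 4096
4^12 = (4^6)^2 = 4096^2 = 16777216
4^13 = 4 * 4^12 = 4 * 16777216 = 67108864
4^26 = (4^13)^2 = 67108864^2 = 4503599627370496

Result: 4503599627370496
Multiplications needed: 6 (6 lines after 4^1)

4^26 = 4503599627370496. Using exponentiation by squaring, this requires 6 multiplications. The key idea: if the exponent is even, square the half-power; if odd, multiply by the base once.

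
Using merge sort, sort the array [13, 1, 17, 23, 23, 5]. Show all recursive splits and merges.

Merge sort trace:

Split: [13, 1, 17, 23, 23, 5] -> [13, 1, 17] and [23, 23, 5]
  Split: [13, 1, 17] -> [13] and [1, 17]
    Split: [1, 17] -> [1] and [17]
    Merge: [1] + [17] -> [1, 17]
  Merge: [13] + [1, 17] -> [1, 13, 17]
  Split: [23, 23, 5] -> [23] and [23, 5]
    Split: [23, 5] -> [23] and [5]
    Merge: [23] + [5] -> [5, 23]
  Merge: [23] + [5, 23] -> [5, 23, 23]
Merge: [1, 13, 17] + [5, 23, 23] -> [1, 5, 13, 17, 23, 23]

Final sorted array: [1, 5, 13, 17, 23, 23]

The merge sort proceeds by recursively splitting the array and merging sorted halves.
After all merges, the sorted array is [1, 5, 13, 17, 23, 23].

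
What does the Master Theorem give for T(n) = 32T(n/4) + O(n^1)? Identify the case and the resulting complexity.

Master Theorem for T(n) = 32T(n/4) + O(n^1):

a = 32, b = 4, c = 1
log_b(a) = log_4(32) = 2.5000

Case 1: c = 1 < log_4(32) = 2.5000
T(n) = O(n^(log_4 32))

For T(n) = 32T(n/4) + O(n^1): log_4(32) = 2.5000. This is Case 1 of the Master Theorem (c < log_b(a), work dominated by leaves), giving O(n^(log_4 32)).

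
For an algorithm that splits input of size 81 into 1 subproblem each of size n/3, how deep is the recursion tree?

For divide and conquer with division factor 3:

Problem sizes at each level:
Level 0: 81
Level 1: 27
Level 2: 9
Level 3: 3
Level 4: 1

The root is level 0 and the size-1 base case is level 4 (the tree spans levels 0 through 4, i.e. 5 levels counting the root), so the depth is the number of divisions: log_3(81) = 4

The recursion tree depth is log_3(81) = 4. At each level, the problem size is divided by 3, so it takes 4 divisions to reduce to a base case of size 1. The algorithm makes 1 recursive call at each level.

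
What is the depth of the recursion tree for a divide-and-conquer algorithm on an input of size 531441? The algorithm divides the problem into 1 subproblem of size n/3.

For divide and conquer with division factor 3:

Problem sizes at each level:
Level 0: 531441
Level 1: 177147
Level 2: 59049
Level 3: 19683
Level 4: 6561
Level 5: 2187
Level 6: 729
Level 7: 243
Level 8: 81
Level 9: 27
Level 10: 9
Level 11: 3
Level 12: 1

The root is level 0 and the size-1 base case is level 12 (the tree spans levels 0 through 12, i.e. 13 levels counting the root), so the depth is the number of divisions: log_3(531441) = 12

The recursion tree depth is log_3(531441) = 12. At each level, the problem size is divided by 3, so it takes 12 divisions to reduce to a base case of size 1. The algorithm makes 1 recursive call at each level.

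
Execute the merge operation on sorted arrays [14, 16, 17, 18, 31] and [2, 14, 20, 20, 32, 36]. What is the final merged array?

Merging process:

Compare 14 vs 2: take 2 from right. Merged: [2]
Compare 14 vs 14: take 14 from left. Merged: [2, 14]
Compare 16 vs 14: take 14 from right. Merged: [2, 14, 14]
Compare 16 vs 20: take 16 from left. Merged: [2, 14, 14, 16]
Compare 17 vs 20: take 17 from left. Merged: [2, 14, 14, 16, 17]
Compare 18 vs 20: take 18 from left. Merged: [2, 14, 14, 16, 17, 18]
Compare 31 vs 20: take 20 from right. Merged: [2, 14, 14, 16, 17, 18, 20]
Compare 31 vs 20: take 20 from right. Merged: [2, 14, 14, 16, 17, 18, 20, 20]
Compare 31 vs 32: take 31 from left. Merged: [2, 14, 14, 16, 17, 18, 20, 20, 31]
Append remaining from right: [32, 36]. Merged: [2, 14, 14, 16, 17, 18, 20, 20, 31, 32, 36]

Final merged array: [2, 14, 14, 16, 17, 18, 20, 20, 31, 32, 36]
Total comparisons: 9

The merged array is [2, 14, 14, 16, 17, 18, 20, 20, 31, 32, 36], requiring 9 comparisons. The merge step runs in O(n) time where n is the total number of elements.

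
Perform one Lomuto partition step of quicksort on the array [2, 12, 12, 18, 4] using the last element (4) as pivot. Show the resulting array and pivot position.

Lomuto partition with pivot = 4:

Initial array: [2, 12, 12, 18, 4]

arr[0]=2 <= 4: swap with position 0, array becomes [2, 12, 12, 18, 4]
arr[1]=12 > 4: no swap
arr[2]=12 > 4: no swap
arr[3]=18 > 4: no swap

Place pivot at position 1: [2, 4, 12, 18, 12]
Pivot position: 1

After partitioning with pivot 4, the array becomes [2, 4, 12, 18, 12]. The pivot is placed at index 1. All elements to the left of the pivot are <= 4, and all elements to the right are > 4.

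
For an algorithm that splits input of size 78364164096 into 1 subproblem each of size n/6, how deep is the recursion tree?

For divide and conquer with division factor 6:

Problem sizes at each level:
Level 0: 78364164096
Level 1: 13060694016
Level 2: 2176782336
Level 3: 362797056
Level 4: 60466176
Level 5: 10077696
Level 6: 1679616
Level 7: 279936
Level 8: 46656
Level 9: 7776
Level 10: 1296
Level 11: 216
Level 12: 36
Level 13: 6
Level 14: 1

The root is level 0 and the size-1 base case is level 14 (the tree spans levels 0 through 14, i.e. 15 levels counting the root), so the depth is the number of divisions: log_6(78364164096) = 14

The recursion tree depth is log_6(78364164096) = 14. At each level, the problem size is divided by 6, so it takes 14 divisions to reduce to a base case of size 1. The algorithm makes 1 recursive call at each level.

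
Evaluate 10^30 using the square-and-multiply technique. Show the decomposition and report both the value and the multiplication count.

Computing 10^30 by squaring (build up from 10^1; each line after the first costs one multiplication):

10^1 = 10
10^2 = (10^1)^2 = 10^2 = 100
10^3 = 10 * 10^2 = 10 * 100 = 1000
10^6 = (10^3)^2 = 1000^2 = 1000000
10^7 = 10 * 10^6 = 10 * 1000000 = 10000000
10^14 = (10^7)^2 = 10000000^2 = 100000000000000
10^15 = 10 * 10^14 = 10 * 100000000000000 = 1000000000000000
10^30 = (10^15)^2 = 1000000000000000^2 = 1000000000000000000000000000000

Result: 1000000000000000000000000000000
Multiplications needed: 7 (7 lines after 10^1)

10^30 = 1000000000000000000000000000000. Using exponentiation by squaring, this requires 7 multiplications. The key idea: if the exponent is even, square the half-power; if odd, multiply by the base once.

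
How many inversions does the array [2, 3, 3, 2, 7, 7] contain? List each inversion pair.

Finding inversions in [2, 3, 3, 2, 7, 7]:

(1, 3): arr[1]=3 > arr[3]=2
(2, 3): arr[2]=3 > arr[3]=2

Total inversions: 2

The array has 2 inversion(s): (1,3), (2,3). Each pair (i,j) satisfies i < j and arr[i] > arr[j].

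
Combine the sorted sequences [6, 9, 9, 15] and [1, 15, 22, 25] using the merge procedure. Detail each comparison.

Merging process:

Compare 6 vs 1: take 1 from right. Merged: [1]
Compare 6 vs 15: take 6 from left. Merged: [1, 6]
Compare 9 vs 15: take 9 from left. Merged: [1, 6, 9]
Compare 9 vs 15: take 9 from left. Merged: [1, 6, 9, 9]
Compare 15 vs 15: take 15 from left. Merged: [1, 6, 9, 9, 15]
Append remaining from right: [15, 22, 25]. Merged: [1, 6, 9, 9, 15, 15, 22, 25]

Final merged array: [1, 6, 9, 9, 15, 15, 22, 25]
Total comparisons: 5

The merged array is [1, 6, 9, 9, 15, 15, 22, 25], requiring 5 comparisons. The merge step runs in O(n) time where n is the total number of elements.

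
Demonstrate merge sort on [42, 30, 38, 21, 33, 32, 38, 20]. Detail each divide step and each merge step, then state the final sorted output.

Merge sort trace:

Split: [42, 30, 38, 21, 33, 32, 38, 20] -> [42, 30, 38, 21] and [33, 32, 38, 20]
  Split: [42, 30, 38, 21] -> [42, 30] and [38, 21]
    Split: [42, 30] -> [42] and [30]
    Merge: [42] + [30] -> [30, 42]
    Split: [38, 21] -> [38] and [21]
    Merge: [38] + [21] -> [21, 38]
  Merge: [30, 42] + [21, 38] -> [21, 30, 38, 42]
  Split: [33, 32, 38, 20] -> [33, 32] and [38, 20]
    Split: [33, 32] -> [33] and [32]
    Merge: [33] + [32] -> [32, 33]
    Split: [38, 20] -> [38] and [20]
    Merge: [38] + [20] -> [20, 38]
  Merge: [32, 33] + [20, 38] -> [20, 32, 33, 38]
Merge: [21, 30, 38, 42] + [20, 32, 33, 38] -> [20, 21, 30, 32, 33, 38, 38, 42]

Final sorted array: [20, 21, 30, 32, 33, 38, 38, 42]

The merge sort proceeds by recursively splitting the array and merging sorted halves.
After all merges, the sorted array is [20, 21, 30, 32, 33, 38, 38, 42].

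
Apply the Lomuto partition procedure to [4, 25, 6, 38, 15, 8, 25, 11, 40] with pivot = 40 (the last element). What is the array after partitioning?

Lomuto partition with pivot = 40:

Initial array: [4, 25, 6, 38, 15, 8, 25, 11, 40]

arr[0]=4 <= 40: swap with position 0, array becomes [4, 25, 6, 38, 15, 8, 25, 11, 40]
arr[1]=25 <= 40: swap with position 1, array becomes [4, 25, 6, 38, 15, 8, 25, 11, 40]
arr[2]=6 <= 40: swap with position 2, array becomes [4, 25, 6, 38, 15, 8, 25, 11, 40]
arr[3]=38 <= 40: swap with position 3, array becomes [4, 25, 6, 38, 15, 8, 25, 11, 40]
arr[4]=15 <= 40: swap with position 4, array becomes [4, 25, 6, 38, 15, 8, 25, 11, 40]
arr[5]=8 <= 40: swap with position 5, array becomes [4, 25, 6, 38, 15, 8, 25, 11, 40]
arr[6]=25 <= 40: swap with position 6, array becomes [4, 25, 6, 38, 15, 8, 25, 11, 40]
arr[7]=11 <= 40: swap with position 7, array becomes [4, 25, 6, 38, 15, 8, 25, 11, 40]

Place pivot at position 8: [4, 25, 6, 38, 15, 8, 25, 11, 40]
Pivot position: 8

After partitioning with pivot 40, the array becomes [4, 25, 6, 38, 15, 8, 25, 11, 40]. The pivot is placed at index 8. All elements to the left of the pivot are <= 40, and all elements to the right are > 40.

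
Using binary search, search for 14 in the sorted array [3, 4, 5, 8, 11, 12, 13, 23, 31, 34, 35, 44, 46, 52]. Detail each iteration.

Binary search for 14 in [3, 4, 5, 8, 11, 12, 13, 23, 31, 34, 35, 44, 46, 52]:

lo=0, hi=13, mid=6, arr[mid]=13 -> 13 < 14, search right half
lo=7, hi=13, mid=10, arr[mid]=35 -> 35 > 14, search left half
lo=7, hi=9, mid=8, arr[mid]=31 -> 31 > 14, search left half
lo=7, hi=7, mid=7, arr[mid]=23 -> 23 > 14, search left half
lo=7 > hi=6, target 14 not found

Binary search determines that 14 is not in the array after 4 comparisons. The search space was exhausted without finding the target.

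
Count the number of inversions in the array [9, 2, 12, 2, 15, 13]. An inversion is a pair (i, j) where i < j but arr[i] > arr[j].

Finding inversions in [9, 2, 12, 2, 15, 13]:

(0, 1): arr[0]=9 > arr[1]=2
(0, 3): arr[0]=9 > arr[3]=2
(2, 3): arr[2]=12 > arr[3]=2
(4, 5): arr[4]=15 > arr[5]=13

Total inversions: 4

The array has 4 inversion(s): (0,1), (0,3), (2,3), (4,5). Each pair (i,j) satisfies i < j and arr[i] > arr[j].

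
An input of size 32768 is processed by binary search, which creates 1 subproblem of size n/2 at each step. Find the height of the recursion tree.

For divide and conquer with division factor 2:

Problem sizes at each level:
Level 0: 32768
Level 1: 16384
Level 2: 8192
Level 3: 4096
Level 4: 2048
Level 5: 1024
Level 6: 512
Level 7: 256
Level 8: 128
Level 9: 64
Level 10: 32
Level 11: 16
Level 12: 8
Level 13: 4
Level 14: 2
Level 15: 1

The root is level 0 and the size-1 base case is level 15 (the tree spans levels 0 through 15, i.e. 16 levels counting the root), so the depth is the number of divisions: log_2(32768) = 15

The recursion tree depth is log_2(32768) = 15. At each level, the problem size is divided by 2, so it takes 15 divisions to reduce to a base case of size 1. The algorithm makes 1 recursive call at each level.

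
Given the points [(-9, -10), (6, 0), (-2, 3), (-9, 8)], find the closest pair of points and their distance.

Computing all pairwise distances among 4 points:

d((-9, -10), (6, 0)) = 18.0278
d((-9, -10), (-2, 3)) = 14.7648
d((-9, -10), (-9, 8)) = 18.0
d((6, 0), (-2, 3)) = 8.544 <-- minimum
d((6, 0), (-9, 8)) = 17.0
d((-2, 3), (-9, 8)) = 8.6023

Closest pair: (6, 0) and (-2, 3) with distance 8.544

The closest pair is (6, 0) and (-2, 3) with Euclidean distance 8.544. For 4 points, brute-force pairwise comparison is shown above. For large n, the divide-and-conquer algorithm (sort by x, recurse on halves, check the dividing strip) achieves O(n log n).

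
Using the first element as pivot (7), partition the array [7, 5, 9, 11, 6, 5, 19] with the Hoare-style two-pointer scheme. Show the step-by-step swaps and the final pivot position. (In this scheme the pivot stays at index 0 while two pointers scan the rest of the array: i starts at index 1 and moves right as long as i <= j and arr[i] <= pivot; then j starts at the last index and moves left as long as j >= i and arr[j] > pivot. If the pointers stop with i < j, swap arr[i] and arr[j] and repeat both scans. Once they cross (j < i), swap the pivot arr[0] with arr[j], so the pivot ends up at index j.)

Hoare-style two-pointer partition with pivot = 7:

Initial array: [7, 5, 9, 11, 6, 5, 19]

Pointers start at i = 1, j = 6.
i stops at index 2 (arr[2]=9 > 7), j stops at index 5 (arr[5]=5 <= 7): swap arr[2] and arr[5], array becomes [7, 5, 5, 11, 6, 9, 19]
i stops at index 3 (arr[3]=11 > 7), j stops at index 4 (arr[4]=6 <= 7): swap arr[3] and arr[4], array becomes [7, 5, 5, 6, 11, 9, 19]
i ends at 4, j ends at 3: the pointers have crossed (j < i), so scanning stops.

Swap pivot arr[0] with arr[3] to place pivot at position 3: [6, 5, 5, 7, 11, 9, 19]
Pivot position: 3

After partitioning with pivot 7, the array becomes [6, 5, 5, 7, 11, 9, 19]. The pivot is placed at index 3. All elements to the left of the pivot are <= 7, and all elements to the right are > 7.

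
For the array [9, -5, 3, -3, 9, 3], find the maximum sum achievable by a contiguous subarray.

Using Kadane's algorithm on [9, -5, 3, -3, 9, 3]:

Scanning through the array:
Position 1 (value -5): max_ending_here = 4, max_so_far = 9
Position 2 (value 3): max_ending_here = 7, max_so_far = 9
Position 3 (value -3): max_ending_here = 4, max_so_far = 9
Position 4 (value 9): max_ending_here = 13, max_so_far = 13
Position 5 (value 3): max_ending_here = 16, max_so_far = 16

Maximum subarray: [9, -5, 3, -3, 9, 3]
Maximum sum: 16

The maximum subarray is [9, -5, 3, -3, 9, 3] with sum 16. This subarray runs from index 0 to index 5.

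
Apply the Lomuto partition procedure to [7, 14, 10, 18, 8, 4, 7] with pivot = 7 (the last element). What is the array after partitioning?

Lomuto partition with pivot = 7:

Initial array: [7, 14, 10, 18, 8, 4, 7]

arr[0]=7 <= 7: swap with position 0, array becomes [7, 14, 10, 18, 8, 4, 7]
arr[1]=14 > 7: no swap
arr[2]=10 > 7: no swap
arr[3]=18 > 7: no swap
arr[4]=8 > 7: no swap
arr[5]=4 <= 7: swap with position 1, array becomes [7, 4, 10, 18, 8, 14, 7]

Place pivot at position 2: [7, 4, 7, 18, 8, 14, 10]
Pivot position: 2

After partitioning with pivot 7, the array becomes [7, 4, 7, 18, 8, 14, 10]. The pivot is placed at index 2. All elements to the left of the pivot are <= 7, and all elements to the right are > 7.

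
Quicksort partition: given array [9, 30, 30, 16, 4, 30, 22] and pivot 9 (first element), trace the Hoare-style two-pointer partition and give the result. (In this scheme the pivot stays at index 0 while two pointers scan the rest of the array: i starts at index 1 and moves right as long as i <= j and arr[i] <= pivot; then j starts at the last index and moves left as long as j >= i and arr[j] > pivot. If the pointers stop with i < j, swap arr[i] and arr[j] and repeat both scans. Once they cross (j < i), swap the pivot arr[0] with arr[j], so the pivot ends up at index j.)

Hoare-style two-pointer partition with pivot = 9:

Initial array: [9, 30, 30, 16, 4, 30, 22]

Pointers start at i = 1, j = 6.
i stops at index 1 (arr[1]=30 > 9), j stops at index 4 (arr[4]=4 <= 9): swap arr[1] and arr[4], array becomes [9, 4, 30, 16, 30, 30, 22]
i ends at 2, j ends at 1: the pointers have crossed (j < i), so scanning stops.

Swap pivot arr[0] with arr[1] to place pivot at position 1: [4, 9, 30, 16, 30, 30, 22]
Pivot position: 1

After partitioning with pivot 9, the array becomes [4, 9, 30, 16, 30, 30, 22]. The pivot is placed at index 1. All elements to the left of the pivot are <= 9, and all elements to the right are > 9.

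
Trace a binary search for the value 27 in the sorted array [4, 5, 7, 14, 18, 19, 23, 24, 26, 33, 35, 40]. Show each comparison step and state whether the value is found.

Binary search for 27 in [4, 5, 7, 14, 18, 19, 23, 24, 26, 33, 35, 40]:

lo=0, hi=11, mid=5, arr[mid]=19 -> 19 < 27, search right half
lo=6, hi=11, mid=8, arr[mid]=26 -> 26 < 27, search right half
lo=9, hi=11, mid=10, arr[mid]=35 -> 35 > 27, search left half
lo=9, hi=9, mid=9, arr[mid]=33 -> 33 > 27, search left half
lo=9 > hi=8, target 27 not found

Binary search determines that 27 is not in the array after 4 comparisons. The search space was exhausted without finding the target.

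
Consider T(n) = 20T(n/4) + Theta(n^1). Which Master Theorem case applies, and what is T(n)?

Master Theorem for T(n) = 20T(n/4) + O(n^1):

a = 20, b = 4, c = 1
log_b(a) = log_4(20) = 2.1610

Case 1: c = 1 < log_4(20) = 2.1610
T(n) = O(n^(log_4 20))

For T(n) = 20T(n/4) + O(n^1): log_4(20) = 2.1610. This is Case 1 of the Master Theorem (c < log_b(a), work dominated by leaves), giving O(n^(log_4 20)).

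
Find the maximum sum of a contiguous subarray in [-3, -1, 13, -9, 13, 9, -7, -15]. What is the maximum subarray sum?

Using Kadane's algorithm on [-3, -1, 13, -9, 13, 9, -7, -15]:

Scanning through the array:
Position 1 (value -1): max_ending_here = -1, max_so_far = -1
Position 2 (value 13): max_ending_here = 13, max_so_far = 13
Position 3 (value -9): max_ending_here = 4, max_so_far = 13
Position 4 (value 13): max_ending_here = 17, max_so_far = 17
Position 5 (value 9): max_ending_here = 26, max_so_far = 26
Position 6 (value -7): max_ending_here = 19, max_so_far = 26
Position 7 (value -15): max_ending_here = 4, max_so_far = 26

Maximum subarray: [13, -9, 13, 9]
Maximum sum: 26

The maximum subarray is [13, -9, 13, 9] with sum 26. This subarray runs from index 2 to index 5.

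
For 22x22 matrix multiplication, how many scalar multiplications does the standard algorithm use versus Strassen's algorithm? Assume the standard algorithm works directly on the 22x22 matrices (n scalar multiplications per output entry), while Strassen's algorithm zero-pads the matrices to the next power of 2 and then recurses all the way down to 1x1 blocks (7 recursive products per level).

Matrix multiplication for 22x22 matrices:

Strassen's algorithm requires power-of-2 dimensions. Pad 22x22 to 32x32 (next power of 2).

Standard algorithm: 22^3 = 10648 multiplications
Strassen's algorithm: 7^(log2(32)) = 7^5 = 16807 multiplications
Difference: 10648 - 16807 = -6159 (Strassen uses MORE here due to padding overhead — for small or just-over-power-of-2 n, padding can outweigh the per-level savings)

Standard: 10648 multiplications (22^3). Strassen: 16807 multiplications (7^5, after padding to 32x32). Strassen reduces 8 recursive multiplications to 7 at each level.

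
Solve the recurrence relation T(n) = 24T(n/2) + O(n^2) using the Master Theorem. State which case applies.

Master Theorem for T(n) = 24T(n/2) + O(n^2):

a = 24, b = 2, c = 2
log_b(a) = log_2(24) = 4.5850

Case 1: c = 2 < log_2(24) = 4.5850
T(n) = O(n^(log_2 24))

For T(n) = 24T(n/2) + O(n^2): log_2(24) = 4.5850. This is Case 1 of the Master Theorem (c < log_b(a), work dominated by leaves), giving O(n^(log_2 24)).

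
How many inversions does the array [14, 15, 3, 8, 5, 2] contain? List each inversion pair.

Finding inversions in [14, 15, 3, 8, 5, 2]:

(0, 2): arr[0]=14 > arr[2]=3
(0, 3): arr[0]=14 > arr[3]=8
(0, 4): arr[0]=14 > arr[4]=5
(0, 5): arr[0]=14 > arr[5]=2
(1, 2): arr[1]=15 > arr[2]=3
(1, 3): arr[1]=15 > arr[3]=8
(1, 4): arr[1]=15 > arr[4]=5
(1, 5): arr[1]=15 > arr[5]=2
(2, 5): arr[2]=3 > arr[5]=2
(3, 4): arr[3]=8 > arr[4]=5
(3, 5): arr[3]=8 > arr[5]=2
(4, 5): arr[4]=5 > arr[5]=2

Total inversions: 12

The array has 12 inversion(s): (0,2), (0,3), (0,4), (0,5), (1,2), (1,3), (1,4), (1,5), (2,5), (3,4), (3,5), (4,5). Each pair (i,j) satisfies i < j and arr[i] > arr[j].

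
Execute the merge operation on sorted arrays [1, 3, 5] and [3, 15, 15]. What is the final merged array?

Merging process:

Compare 1 vs 3: take 1 from left. Merged: [1]
Compare 3 vs 3: take 3 from left. Merged: [1, 3]
Compare 5 vs 3: take 3 from right. Merged: [1, 3, 3]
Compare 5 vs 15: take 5 from left. Merged: [1, 3, 3, 5]
Append remaining from right: [15, 15]. Merged: [1, 3, 3, 5, 15, 15]

Final merged array: [1, 3, 3, 5, 15, 15]
Total comparisons: 4

The merged array is [1, 3, 3, 5, 15, 15], requiring 4 comparisons. The merge step runs in O(n) time where n is the total number of elements.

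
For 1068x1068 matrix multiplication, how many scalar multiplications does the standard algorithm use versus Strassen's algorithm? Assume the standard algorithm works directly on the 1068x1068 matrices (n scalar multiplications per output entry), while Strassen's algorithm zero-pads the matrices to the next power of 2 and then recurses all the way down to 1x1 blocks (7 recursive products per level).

Matrix multiplication for 1068x1068 matrices:

Strassen's algorithm requires power-of-2 dimensions. Pad 1068x1068 to 2048x2048 (next power of 2).

Standard algorithm: 1068^3 = 1218186432 multiplications
Strassen's algorithm: 7^(log2(2048)) = 7^11 = 1977326743 multiplications
Difference: 1218186432 - 1977326743 = -759140311 (Strassen uses MORE here due to padding overhead — for small or just-over-power-of-2 n, padding can outweigh the per-level savings)

Standard: 1218186432 multiplications (1068^3). Strassen: 1977326743 multiplications (7^11, after padding to 2048x2048). Strassen reduces 8 recursive multiplications to 7 at each level.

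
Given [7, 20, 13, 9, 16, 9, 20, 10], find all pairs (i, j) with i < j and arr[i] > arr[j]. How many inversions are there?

Finding inversions in [7, 20, 13, 9, 16, 9, 20, 10]:

(1, 2): arr[1]=20 > arr[2]=13
(1, 3): arr[1]=20 > arr[3]=9
(1, 4): arr[1]=20 > arr[4]=16
(1, 5): arr[1]=20 > arr[5]=9
(1, 7): arr[1]=20 > arr[7]=10
(2, 3): arr[2]=13 > arr[3]=9
(2, 5): arr[2]=13 > arr[5]=9
(2, 7): arr[2]=13 > arr[7]=10
(4, 5): arr[4]=16 > arr[5]=9
(4, 7): arr[4]=16 > arr[7]=10
(6, 7): arr[6]=20 > arr[7]=10

Total inversions: 11

The array has 11 inversion(s): (1,2), (1,3), (1,4), (1,5), (1,7), (2,3), (2,5), (2,7), (4,5), (4,7), (6,7). Each pair (i,j) satisfies i < j and arr[i] > arr[j].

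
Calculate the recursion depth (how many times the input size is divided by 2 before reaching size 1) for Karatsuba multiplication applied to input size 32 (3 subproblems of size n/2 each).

For divide and conquer with division factor 2:

Problem sizes at each level:
Level 0: 32
Level 1: 16
Level 2: 8
Level 3: 4
Level 4: 2
Level 5: 1

The root is level 0 and the size-1 base case is level 5 (the tree spans levels 0 through 5, i.e. 6 levels counting the root), so the depth is the number of divisions: log_2(32) = 5

The recursion tree depth is log_2(32) = 5. At each level, the problem size is divided by 2, so it takes 5 divisions to reduce to a base case of size 1. The algorithm makes 3 recursive calls at each level.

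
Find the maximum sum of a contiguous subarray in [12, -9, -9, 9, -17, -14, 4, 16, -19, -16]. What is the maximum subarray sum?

Using Kadane's algorithm on [12, -9, -9, 9, -17, -14, 4, 16, -19, -16]:

Scanning through the array:
Position 1 (value -9): max_ending_here = 3, max_so_far = 12
Position 2 (value -9): max_ending_here = -6, max_so_far = 12
Position 3 (value 9): max_ending_here = 9, max_so_far = 12
Position 4 (value -17): max_ending_here = -8, max_so_far = 12
Position 5 (value -14): max_ending_here = -14, max_so_far = 12
Position 6 (value 4): max_ending_here = 4, max_so_far = 12
Position 7 (value 16): max_ending_here = 20, max_so_far = 20
Position 8 (value -19): max_ending_here = 1, max_so_far = 20
Position 9 (value -16): max_ending_here = -15, max_so_far = 20

Maximum subarray: [4, 16]
Maximum sum: 20

The maximum subarray is [4, 16] with sum 20. This subarray runs from index 6 to index 7.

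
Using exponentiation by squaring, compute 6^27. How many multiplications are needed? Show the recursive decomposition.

Computing 6^27 by squaring (build up from 6^1; each line after the first costs one multiplication):

6^1 = 6
6^2 = (6^1)^2 = 6^2 = 36
6^3 = 6 * 6^2 = 6 * 36 = 216
6^6 = (6^3)^2 = 216^2 = 46656
6^12 = (6^6)^2 = 46656^2 = 2176782336
6^13 = 6 * 6^12 = 6 * 2176782336 = 13060694016
6^26 = (6^13)^2 = 13060694016^2 = 170581728179578208256
6^27 = 6 * 6^26 = 6 * 170581728179578208256 = 1023490369077469249536

Result: 1023490369077469249536
Multiplications needed: 7 (7 lines after 6^1)

6^27 = 1023490369077469249536. Using exponentiation by squaring, this requires 7 multiplications. The key idea: if the exponent is even, square the half-power; if odd, multiply by the base once.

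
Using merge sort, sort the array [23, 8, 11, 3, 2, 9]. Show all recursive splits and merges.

Merge sort trace:

Split: [23, 8, 11, 3, 2, 9] -> [23, 8, 11] and [3, 2, 9]
  Split: [23, 8, 11] -> [23] and [8, 11]
    Split: [8, 11] -> [8] and [11]
    Merge: [8] + [11] -> [8, 11]
  Merge: [23] + [8, 11] -> [8, 11, 23]
  Split: [3, 2, 9] -> [3] and [2, 9]
    Split: [2, 9] -> [2] and [9]
    Merge: [2] + [9] -> [2, 9]
  Merge: [3] + [2, 9] -> [2, 3, 9]
Merge: [8, 11, 23] + [2, 3, 9] -> [2, 3, 8, 9, 11, 23]

Final sorted array: [2, 3, 8, 9, 11, 23]

The merge sort proceeds by recursively splitting the array and merging sorted halves.
After all merges, the sorted array is [2, 3, 8, 9, 11, 23].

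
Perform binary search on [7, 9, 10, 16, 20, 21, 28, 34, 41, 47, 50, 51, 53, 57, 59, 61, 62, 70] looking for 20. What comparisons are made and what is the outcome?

Binary search for 20 in [7, 9, 10, 16, 20, 21, 28, 34, 41, 47, 50, 51, 53, 57, 59, 61, 62, 70]:

lo=0, hi=17, mid=8, arr[mid]=41 -> 41 > 20, search left half
lo=0, hi=7, mid=3, arr[mid]=16 -> 16 < 20, search right half
lo=4, hi=7, mid=5, arr[mid]=21 -> 21 > 20, search left half
lo=4, hi=4, mid=4, arr[mid]=20 -> Found target at index 4!

Binary search finds 20 at index 4 after 4 comparisons. The search repeatedly halves the search space by comparing with the middle element.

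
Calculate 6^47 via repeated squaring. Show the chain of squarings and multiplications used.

Computing 6^47 by squaring (build up from 6^1; each line after the first costs one multiplication):

6^1 = 6
6^2 = (6^1)^2 = 6^2 = 36
6^4 = (6^2)^2 = 36^2 = 1296
6^5 = 6 * 6^4 = 6 * 1296 = 7776
6^10 = (6^5)^2 = 7776^2 = 60466176
6^11 = 6 * 6^10 = 6 * 60466176 = 362797056
6^22 = (6^11)^2 = 362797056^2 = 131621703842267136
6^23 = 6 * 6^22 = 6 * 131621703842267136 = 789730223053602816
6^46 = (6^23)^2 = 789730223053602816^2 = 623673825204293256669089197883129856
6^47 = 6 * 6^46 = 6 * 623673825204293256669089197883129856 = 3742042951225759540014535187298779136

Result: 3742042951225759540014535187298779136
Multiplications needed: 9 (9 lines after 6^1)

6^47 = 3742042951225759540014535187298779136. Using exponentiation by squaring, this requires 9 multiplications. The key idea: if the exponent is even, square the half-power; if odd, multiply by the base once.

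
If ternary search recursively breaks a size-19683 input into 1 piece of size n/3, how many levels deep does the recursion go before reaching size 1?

For divide and conquer with division factor 3:

Problem sizes at each level:
Level 0: 19683
Level 1: 6561
Level 2: 2187
Level 3: 729
Level 4: 243
Level 5: 81
Level 6: 27
Level 7: 9
Level 8: 3
Level 9: 1

The root is level 0 and the size-1 base case is level 9 (the tree spans levels 0 through 9, i.e. 10 levels counting the root), so the depth is the number of divisions: log_3(19683) = 9

The recursion tree depth is log_3(19683) = 9. At each level, the problem size is divided by 3, so it takes 9 divisions to reduce to a base case of size 1. The algorithm makes 1 recursive call at each level.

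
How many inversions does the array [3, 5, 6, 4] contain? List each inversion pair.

Finding inversions in [3, 5, 6, 4]:

(1, 3): arr[1]=5 > arr[3]=4
(2, 3): arr[2]=6 > arr[3]=4

Total inversions: 2

The array has 2 inversion(s): (1,3), (2,3). Each pair (i,j) satisfies i < j and arr[i] > arr[j].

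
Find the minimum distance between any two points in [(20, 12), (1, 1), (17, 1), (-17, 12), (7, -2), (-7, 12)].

Computing all pairwise distances among 6 points:

d((20, 12), (1, 1)) = 21.9545
d((20, 12), (17, 1)) = 11.4018
d((20, 12), (-17, 12)) = 37.0
d((20, 12), (7, -2)) = 19.105
d((20, 12), (-7, 12)) = 27.0
d((1, 1), (17, 1)) = 16.0
d((1, 1), (-17, 12)) = 21.095
d((1, 1), (7, -2)) = 6.7082 <-- minimum
d((1, 1), (-7, 12)) = 13.6015
d((17, 1), (-17, 12)) = 35.7351
d((17, 1), (7, -2)) = 10.4403
d((17, 1), (-7, 12)) = 26.4008
d((-17, 12), (7, -2)) = 27.7849
d((-17, 12), (-7, 12)) = 10.0
d((7, -2), (-7, 12)) = 19.799

Closest pair: (1, 1) and (7, -2) with distance 6.7082

The closest pair is (1, 1) and (7, -2) with Euclidean distance 6.7082. For 6 points, brute-force pairwise comparison is shown above. For large n, the divide-and-conquer algorithm (sort by x, recurse on halves, check the dividing strip) achieves O(n log n).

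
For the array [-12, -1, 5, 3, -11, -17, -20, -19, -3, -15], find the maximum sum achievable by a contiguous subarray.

Using Kadane's algorithm on [-12, -1, 5, 3, -11, -17, -20, -19, -3, -15]:

Scanning through the array:
Position 1 (value -1): max_ending_here = -1, max_so_far = -1
Position 2 (value 5): max_ending_here = 5, max_so_far = 5
Position 3 (value 3): max_ending_here = 8, max_so_far = 8
Position 4 (value -11): max_ending_here = -3, max_so_far = 8
Position 5 (value -17): max_ending_here = -17, max_so_far = 8
Position 6 (value -20): max_ending_here = -20, max_so_far = 8
Position 7 (value -19): max_ending_here = -19, max_so_far = 8
Position 8 (value -3): max_ending_here = -3, max_so_far = 8
Position 9 (value -15): max_ending_here = -15, max_so_far = 8

Maximum subarray: [5, 3]
Maximum sum: 8

The maximum subarray is [5, 3] with sum 8. This subarray runs from index 2 to index 3.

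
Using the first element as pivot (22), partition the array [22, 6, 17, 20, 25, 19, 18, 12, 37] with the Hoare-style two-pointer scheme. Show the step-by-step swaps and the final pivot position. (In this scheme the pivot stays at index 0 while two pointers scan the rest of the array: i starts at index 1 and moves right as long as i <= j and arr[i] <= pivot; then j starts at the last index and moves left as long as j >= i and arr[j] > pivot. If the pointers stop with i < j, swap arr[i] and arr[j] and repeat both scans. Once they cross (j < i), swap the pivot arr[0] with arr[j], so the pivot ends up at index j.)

Hoare-style two-pointer partition with pivot = 22:

Initial array: [22, 6, 17, 20, 25, 19, 18, 12, 37]

Pointers start at i = 1, j = 8.
i stops at index 4 (arr[4]=25 > 22), j stops at index 7 (arr[7]=12 <= 22): swap arr[4] and arr[7], array becomes [22, 6, 17, 20, 12, 19, 18, 25, 37]
i ends at 7, j ends at 6: the pointers have crossed (j < i), so scanning stops.

Swap pivot arr[0] with arr[6] to place pivot at position 6: [18, 6, 17, 20, 12, 19, 22, 25, 37]
Pivot position: 6

After partitioning with pivot 22, the array becomes [18, 6, 17, 20, 12, 19, 22, 25, 37]. The pivot is placed at index 6. All elements to the left of the pivot are <= 22, and all elements to the right are > 22.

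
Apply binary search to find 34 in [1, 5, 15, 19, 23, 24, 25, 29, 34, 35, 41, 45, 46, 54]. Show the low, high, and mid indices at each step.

Binary search for 34 in [1, 5, 15, 19, 23, 24, 25, 29, 34, 35, 41, 45, 46, 54]:

lo=0, hi=13, mid=6, arr[mid]=25 -> 25 < 34, search right half
lo=7, hi=13, mid=10, arr[mid]=41 -> 41 > 34, search left half
lo=7, hi=9, mid=8, arr[mid]=34 -> Found target at index 8!

Binary search finds 34 at index 8 after 3 comparisons. The search repeatedly halves the search space by comparing with the middle element.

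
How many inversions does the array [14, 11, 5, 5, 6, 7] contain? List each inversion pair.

Finding inversions in [14, 11, 5, 5, 6, 7]:

(0, 1): arr[0]=14 > arr[1]=11
(0, 2): arr[0]=14 > arr[2]=5
(0, 3): arr[0]=14 > arr[3]=5
(0, 4): arr[0]=14 > arr[4]=6
(0, 5): arr[0]=14 > arr[5]=7
(1, 2): arr[1]=11 > arr[2]=5
(1, 3): arr[1]=11 > arr[3]=5
(1, 4): arr[1]=11 > arr[4]=6
(1, 5): arr[1]=11 > arr[5]=7

Total inversions: 9

The array has 9 inversion(s): (0,1), (0,2), (0,3), (0,4), (0,5), (1,2), (1,3), (1,4), (1,5). Each pair (i,j) satisfies i < j and arr[i] > arr[j].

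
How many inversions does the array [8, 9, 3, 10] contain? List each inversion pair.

Finding inversions in [8, 9, 3, 10]:

(0, 2): arr[0]=8 > arr[2]=3
(1, 2): arr[1]=9 > arr[2]=3

Total inversions: 2

The array has 2 inversion(s): (0,2), (1,2). Each pair (i,j) satisfies i < j and arr[i] > arr[j].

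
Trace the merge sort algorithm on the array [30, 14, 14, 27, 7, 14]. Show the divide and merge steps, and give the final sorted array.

Merge sort trace:

Split: [30, 14, 14, 27, 7, 14] -> [30, 14, 14] and [27, 7, 14]
  Split: [30, 14, 14] -> [30] and [14, 14]
    Split: [14, 14] -> [14] and [14]
    Merge: [14] + [14] -> [14, 14]
  Merge: [30] + [14, 14] -> [14, 14, 30]
  Split: [27, 7, 14] -> [27] and [7, 14]
    Split: [7, 14] -> [7] and [14]
    Merge: [7] + [14] -> [7, 14]
  Merge: [27] + [7, 14] -> [7, 14, 27]
Merge: [14, 14, 30] + [7, 14, 27] -> [7, 14, 14, 14, 27, 30]

Final sorted array: [7, 14, 14, 14, 27, 30]

The merge sort proceeds by recursively splitting the array and merging sorted halves.
After all merges, the sorted array is [7, 14, 14, 14, 27, 30].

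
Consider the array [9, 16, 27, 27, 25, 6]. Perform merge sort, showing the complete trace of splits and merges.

Merge sort trace:

Split: [9, 16, 27, 27, 25, 6] -> [9, 16, 27] and [27, 25, 6]
  Split: [9, 16, 27] -> [9] and [16, 27]
    Split: [16, 27] -> [16] and [27]
    Merge: [16] + [27] -> [16, 27]
  Merge: [9] + [16, 27] -> [9, 16, 27]
  Split: [27, 25, 6] -> [27] and [25, 6]
    Split: [25, 6] -> [25] and [6]
    Merge: [25] + [6] -> [6, 25]
  Merge: [27] + [6, 25] -> [6, 25, 27]
Merge: [9, 16, 27] + [6, 25, 27] -> [6, 9, 16, 25, 27, 27]

Final sorted array: [6, 9, 16, 25, 27, 27]

The merge sort proceeds by recursively splitting the array and merging sorted halves.
After all merges, the sorted array is [6, 9, 16, 25, 27, 27].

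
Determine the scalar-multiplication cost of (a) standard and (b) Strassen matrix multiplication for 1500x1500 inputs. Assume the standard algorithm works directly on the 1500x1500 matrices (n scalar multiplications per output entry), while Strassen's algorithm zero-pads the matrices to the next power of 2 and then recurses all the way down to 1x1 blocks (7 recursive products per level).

Matrix multiplication for 1500x1500 matrices:

Strassen's algorithm requires power-of-2 dimensions. Pad 1500x1500 to 2048x2048 (next power of 2).

Standard algorithm: 1500^3 = 3375000000 multiplications
Strassen's algorithm: 7^(log2(2048)) = 7^11 = 1977326743 multiplications
Savings: 3375000000 - 1977326743 = 1397673257 multiplications

Standard: 3375000000 multiplications (1500^3). Strassen: 1977326743 multiplications (7^11, after padding to 2048x2048). Strassen reduces 8 recursive multiplications to 7 at each level.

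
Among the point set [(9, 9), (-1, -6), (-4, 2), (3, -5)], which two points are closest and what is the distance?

Computing all pairwise distances among 4 points:

d((9, 9), (-1, -6)) = 18.0278
d((9, 9), (-4, 2)) = 14.7648
d((9, 9), (3, -5)) = 15.2315
d((-1, -6), (-4, 2)) = 8.544
d((-1, -6), (3, -5)) = 4.1231 <-- minimum
d((-4, 2), (3, -5)) = 9.8995

Closest pair: (-1, -6) and (3, -5) with distance 4.1231

The closest pair is (-1, -6) and (3, -5) with Euclidean distance 4.1231. For 4 points, brute-force pairwise comparison is shown above. For large n, the divide-and-conquer algorithm (sort by x, recurse on halves, check the dividing strip) achieves O(n log n).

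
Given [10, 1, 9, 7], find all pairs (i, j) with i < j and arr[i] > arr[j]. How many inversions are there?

Finding inversions in [10, 1, 9, 7]:

(0, 1): arr[0]=10 > arr[1]=1
(0, 2): arr[0]=10 > arr[2]=9
(0, 3): arr[0]=10 > arr[3]=7
(2, 3): arr[2]=9 > arr[3]=7

Total inversions: 4

The array has 4 inversion(s): (0,1), (0,2), (0,3), (2,3). Each pair (i,j) satisfies i < j and arr[i] > arr[j].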